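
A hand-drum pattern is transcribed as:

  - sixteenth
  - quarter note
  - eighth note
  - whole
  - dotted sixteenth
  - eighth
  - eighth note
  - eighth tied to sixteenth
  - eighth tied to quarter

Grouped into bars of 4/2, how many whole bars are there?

One bar of 4/2 = 64 thirty-second notes.
Working in thirty-second notes: sixteenth = 2; quarter note = 8; eighth note = 4; whole = 32; dotted sixteenth = 3; eighth = 4; eighth note = 4; eighth tied to sixteenth (eighth + sixteenth) = 6; eighth tied to quarter (eighth + quarter) = 12.
Adding: 2 + 8 + 4 + 32 + 3 + 4 + 4 + 6 + 12 = 75.
75 ÷ 64 = 1 complete bar with 11 left over.

1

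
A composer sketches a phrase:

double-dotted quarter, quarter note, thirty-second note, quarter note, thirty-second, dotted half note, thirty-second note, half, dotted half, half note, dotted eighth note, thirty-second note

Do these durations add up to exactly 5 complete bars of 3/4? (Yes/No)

Yes

One bar of 3/4 = 24 thirty-second notes, so 5 bars = 120.
Each duration in thirty-second notes: double-dotted quarter = 14; quarter note = 8; thirty-second note = 1; quarter note = 8; thirty-second = 1; dotted half note = 24; thirty-second note = 1; half = 16; dotted half = 24; half note = 16; dotted eighth note = 6; thirty-second note = 1.
Total: 14 + 8 + 1 + 8 + 1 + 24 + 1 + 16 + 24 + 16 + 6 + 1 = 120.
120 equals 120, so the answer is Yes.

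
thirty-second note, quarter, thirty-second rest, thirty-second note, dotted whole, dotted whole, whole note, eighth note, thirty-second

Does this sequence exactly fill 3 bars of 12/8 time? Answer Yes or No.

One bar of 12/8 = 48 thirty-second notes, so 3 bars = 144.
Working in thirty-second notes: thirty-second note = 1; quarter = 8; thirty-second rest = 1; thirty-second note = 1; dotted whole = 48; dotted whole = 48; whole note = 32; eighth note = 4; thirty-second = 1.
Total: 1 + 8 + 1 + 1 + 48 + 48 + 32 + 4 + 1 = 144.
144 equals 144, so the answer is Yes.

Yes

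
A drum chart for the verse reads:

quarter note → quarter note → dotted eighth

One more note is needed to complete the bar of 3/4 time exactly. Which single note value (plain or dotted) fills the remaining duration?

sixteenth note

The bar of 3/4 = 12 sixteenth notes.
Express everything in sixteenth notes: quarter note = 4; quarter note = 4; dotted eighth = 3.
Sum: 4 + 4 + 3 = 11.
Remaining: 12 − 11 = 1 sixteenth note, which is a sixteenth note.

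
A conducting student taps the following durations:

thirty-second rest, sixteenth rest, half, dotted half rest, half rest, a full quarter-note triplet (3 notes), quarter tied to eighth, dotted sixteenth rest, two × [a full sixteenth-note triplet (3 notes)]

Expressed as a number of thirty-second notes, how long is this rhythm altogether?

Convert each value to thirty-second notes: thirty-second rest = 1; sixteenth rest = 2; half = 16; dotted half rest = 24; half rest = 16; a full quarter-note triplet (3 notes) (three triplet quarters span one half) = 16; quarter tied to eighth (quarter + eighth) = 12; dotted sixteenth rest = 3; a full sixteenth-note triplet (3 notes) (three triplet sixteenths span one eighth) = 4; a full sixteenth-note triplet (3 notes) (three triplet sixteenths span one eighth) = 4.
Sum: 1 + 2 + 16 + 24 + 16 + 16 + 12 + 3 + 4 + 4 = 98 thirty-second notes.

98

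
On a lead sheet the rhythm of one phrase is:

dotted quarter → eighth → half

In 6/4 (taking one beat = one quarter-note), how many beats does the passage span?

4

One quarter-note beat = 2 eighth notes.
Working in eighth notes: dotted quarter = 3; eighth = 1; half = 4.
Altogether 3 + 1 + 4 = 8.
8 ÷ 2 = 4 beats.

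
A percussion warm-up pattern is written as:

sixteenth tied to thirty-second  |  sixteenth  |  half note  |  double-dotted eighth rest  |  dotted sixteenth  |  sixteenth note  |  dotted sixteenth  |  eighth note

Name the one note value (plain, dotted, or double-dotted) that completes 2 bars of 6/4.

2 bars of 6/4 = 96 thirty-second notes.
Convert each value to thirty-second notes: sixteenth tied to thirty-second (sixteenth + thirty-second) = 3; sixteenth = 2; half note = 16; double-dotted eighth rest = 7; dotted sixteenth = 3; sixteenth note = 2; dotted sixteenth = 3; eighth note = 4.
Altogether 3 + 2 + 16 + 7 + 3 + 2 + 3 + 4 = 40.
Remaining: 96 − 40 = 56 thirty-second notes, which is a double-dotted whole note.

double-dotted whole note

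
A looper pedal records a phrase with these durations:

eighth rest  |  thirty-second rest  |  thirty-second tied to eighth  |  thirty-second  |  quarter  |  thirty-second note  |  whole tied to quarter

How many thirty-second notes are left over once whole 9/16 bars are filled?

6

One bar of 9/16 = 18 thirty-second notes.
In thirty-second notes: eighth rest = 4; thirty-second rest = 1; thirty-second tied to eighth (thirty-second + eighth) = 5; thirty-second = 1; quarter = 8; thirty-second note = 1; whole tied to quarter (whole + quarter) = 40.
Sum: 4 + 1 + 5 + 1 + 8 + 1 + 40 = 60.
60 ÷ 18 = 3 complete bars with 6 thirty-second notes remaining.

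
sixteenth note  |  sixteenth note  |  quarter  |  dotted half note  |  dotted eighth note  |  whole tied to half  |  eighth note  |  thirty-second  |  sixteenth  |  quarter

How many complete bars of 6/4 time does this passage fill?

One bar of 6/4 = 48 thirty-second notes.
Express everything in thirty-second notes: sixteenth note = 2; sixteenth note = 2; quarter = 8; dotted half note = 24; dotted eighth note = 6; whole tied to half (whole + half) = 48; eighth note = 4; thirty-second = 1; sixteenth = 2; quarter = 8.
Adding: 2 + 2 + 8 + 24 + 6 + 48 + 4 + 1 + 2 + 8 = 105.
105 ÷ 48 = 2 complete bars with 9 left over.

2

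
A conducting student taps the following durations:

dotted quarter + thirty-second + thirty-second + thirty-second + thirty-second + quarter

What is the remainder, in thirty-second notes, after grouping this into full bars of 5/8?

One bar of 5/8 = 20 thirty-second notes.
Working in thirty-second notes: dotted quarter = 12; thirty-second = 1; thirty-second = 1; thirty-second = 1; thirty-second = 1; quarter = 8.
Total: 12 + 1 + 1 + 1 + 1 + 8 = 24.
24 ÷ 20 = 1 complete bar with 4 thirty-second notes remaining.

4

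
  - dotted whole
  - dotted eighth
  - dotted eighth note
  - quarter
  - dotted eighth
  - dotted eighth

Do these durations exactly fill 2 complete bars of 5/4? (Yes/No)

Yes

One bar of 5/4 = 20 sixteenth notes, so 2 bars = 40.
Each duration in sixteenth notes: dotted whole = 24; dotted eighth = 3; dotted eighth note = 3; quarter = 4; dotted eighth = 3; dotted eighth = 3.
Sum: 24 + 3 + 3 + 4 + 3 + 3 = 40.
40 equals 40, so the answer is Yes.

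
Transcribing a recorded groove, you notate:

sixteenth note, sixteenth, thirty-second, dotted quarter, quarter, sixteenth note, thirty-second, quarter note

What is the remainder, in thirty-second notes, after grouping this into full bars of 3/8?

0

One bar of 3/8 = 12 thirty-second notes.
In thirty-second notes: sixteenth note = 2; sixteenth = 2; thirty-second = 1; dotted quarter = 12; quarter = 8; sixteenth note = 2; thirty-second = 1; quarter note = 8.
Adding: 2 + 2 + 1 + 12 + 8 + 2 + 1 + 8 = 36.
36 ÷ 12 = 3 complete bars with 0 thirty-second notes remaining.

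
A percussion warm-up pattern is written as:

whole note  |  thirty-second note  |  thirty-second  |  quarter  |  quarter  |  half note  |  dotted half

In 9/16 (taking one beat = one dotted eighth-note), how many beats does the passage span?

One dotted eighth-note beat = 6 thirty-second notes.
Express everything in thirty-second notes: whole note = 32; thirty-second note = 1; thirty-second = 1; quarter = 8; quarter = 8; half note = 16; dotted half = 24.
Sum: 32 + 1 + 1 + 8 + 8 + 16 + 24 = 90.
90 ÷ 6 = 15 beats.

15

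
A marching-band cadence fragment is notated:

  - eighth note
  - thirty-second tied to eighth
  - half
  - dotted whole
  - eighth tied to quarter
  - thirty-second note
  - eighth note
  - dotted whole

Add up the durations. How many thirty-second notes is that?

Working in thirty-second notes: eighth note = 4; thirty-second tied to eighth (thirty-second + eighth) = 5; half = 16; dotted whole = 48; eighth tied to quarter (eighth + quarter) = 12; thirty-second note = 1; eighth note = 4; dotted whole = 48.
Altogether 4 + 5 + 16 + 48 + 12 + 1 + 4 + 48 = 138 thirty-second notes.

138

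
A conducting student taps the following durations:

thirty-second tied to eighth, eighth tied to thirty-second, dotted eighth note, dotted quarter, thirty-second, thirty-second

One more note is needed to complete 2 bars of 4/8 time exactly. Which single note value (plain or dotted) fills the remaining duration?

sixteenth note

2 bars of 4/8 = 32 thirty-second notes.
Express everything in thirty-second notes: thirty-second tied to eighth (thirty-second + eighth) = 5; eighth tied to thirty-second (eighth + thirty-second) = 5; dotted eighth note = 6; dotted quarter = 12; thirty-second = 1; thirty-second = 1.
Adding: 5 + 5 + 6 + 12 + 1 + 1 = 30.
Remaining: 32 − 30 = 2 thirty-second notes, which is a sixteenth note.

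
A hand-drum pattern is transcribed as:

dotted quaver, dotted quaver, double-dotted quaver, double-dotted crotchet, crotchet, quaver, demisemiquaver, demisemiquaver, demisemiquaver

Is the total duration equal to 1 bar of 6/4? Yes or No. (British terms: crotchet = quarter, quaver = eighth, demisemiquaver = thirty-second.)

Yes

One bar of 6/4 = 48 thirty-second notes.
Working in thirty-second notes: dotted quaver = 6; dotted quaver = 6; double-dotted quaver = 7; double-dotted crotchet = 14; crotchet = 8; quaver = 4; demisemiquaver = 1; demisemiquaver = 1; demisemiquaver = 1.
Total: 6 + 6 + 7 + 14 + 8 + 4 + 1 + 1 + 1 = 48.
48 equals 48, so the answer is Yes.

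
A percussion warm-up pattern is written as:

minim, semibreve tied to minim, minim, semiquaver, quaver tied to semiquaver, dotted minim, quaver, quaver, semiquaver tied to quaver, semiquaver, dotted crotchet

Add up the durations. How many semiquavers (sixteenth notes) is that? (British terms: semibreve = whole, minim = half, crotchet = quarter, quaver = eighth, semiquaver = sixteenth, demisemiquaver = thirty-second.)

Each duration in sixteenth notes: minim = 8; semibreve tied to minim (semibreve + minim) = 24; minim = 8; semiquaver = 1; quaver tied to semiquaver (quaver + semiquaver) = 3; dotted minim = 12; quaver = 2; quaver = 2; semiquaver tied to quaver (semiquaver + quaver) = 3; semiquaver = 1; dotted crotchet = 6.
Altogether 8 + 24 + 8 + 1 + 3 + 12 + 2 + 2 + 3 + 1 + 6 = 70 sixteenth notes.

70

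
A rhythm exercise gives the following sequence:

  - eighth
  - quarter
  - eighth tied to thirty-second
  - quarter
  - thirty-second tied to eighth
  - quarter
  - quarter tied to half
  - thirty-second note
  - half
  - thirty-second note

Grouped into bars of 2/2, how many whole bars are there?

2

One bar of 2/2 = 32 thirty-second notes.
Each duration in thirty-second notes: eighth = 4; quarter = 8; eighth tied to thirty-second (eighth + thirty-second) = 5; quarter = 8; thirty-second tied to eighth (thirty-second + eighth) = 5; quarter = 8; quarter tied to half (quarter + half) = 24; thirty-second note = 1; half = 16; thirty-second note = 1.
Sum: 4 + 8 + 5 + 8 + 5 + 8 + 24 + 1 + 16 + 1 = 80.
80 ÷ 32 = 2 complete bars with 16 left over.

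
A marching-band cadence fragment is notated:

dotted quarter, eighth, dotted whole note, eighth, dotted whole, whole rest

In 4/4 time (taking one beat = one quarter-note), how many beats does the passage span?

One quarter-note beat = 2 eighth notes.
In eighth notes: dotted quarter = 3; eighth = 1; dotted whole note = 12; eighth = 1; dotted whole = 12; whole rest = 8.
Altogether 3 + 1 + 12 + 1 + 12 + 8 = 37.
37 ÷ 2 = 18.5 beats.

18.5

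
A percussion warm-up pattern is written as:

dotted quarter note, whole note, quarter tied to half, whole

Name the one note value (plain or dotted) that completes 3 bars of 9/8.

3 bars of 9/8 = 27 eighth notes.
In eighth notes: dotted quarter note = 3; whole note = 8; quarter tied to half (quarter + half) = 6; whole = 8.
Adding: 3 + 8 + 6 + 8 = 25.
Remaining: 27 − 25 = 2 eighth notes, which is a quarter note.

quarter note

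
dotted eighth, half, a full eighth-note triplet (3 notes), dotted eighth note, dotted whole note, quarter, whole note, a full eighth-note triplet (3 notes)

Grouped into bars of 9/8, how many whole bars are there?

One bar of 9/8 = 18 sixteenth notes.
Convert each value to sixteenth notes: dotted eighth = 3; half = 8; a full eighth-note triplet (3 notes) (three triplet eighths span one quarter) = 4; dotted eighth note = 3; dotted whole note = 24; quarter = 4; whole note = 16; a full eighth-note triplet (3 notes) (three triplet eighths span one quarter) = 4.
Total: 3 + 8 + 4 + 3 + 24 + 4 + 16 + 4 = 66.
66 ÷ 18 = 3 complete bars with 12 left over.

3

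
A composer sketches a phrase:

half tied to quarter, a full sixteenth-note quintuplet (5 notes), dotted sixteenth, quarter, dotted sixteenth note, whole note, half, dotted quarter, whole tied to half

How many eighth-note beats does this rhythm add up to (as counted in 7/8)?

One eighth-note beat = 4 thirty-second notes.
In thirty-second notes: half tied to quarter (half + quarter) = 24; a full sixteenth-note quintuplet (5 notes) (five quintuplet sixteenths span one quarter) = 8; dotted sixteenth = 3; quarter = 8; dotted sixteenth note = 3; whole note = 32; half = 16; dotted quarter = 12; whole tied to half (whole + half) = 48.
Sum: 24 + 8 + 3 + 8 + 3 + 32 + 16 + 12 + 48 = 154.
154 ÷ 4 = 38.5 beats.

38.5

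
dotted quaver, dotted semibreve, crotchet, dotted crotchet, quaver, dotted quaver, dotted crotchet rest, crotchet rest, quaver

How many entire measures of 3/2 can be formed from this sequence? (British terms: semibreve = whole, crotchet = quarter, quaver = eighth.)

2

One bar of 3/2 = 24 sixteenth notes.
Each duration in sixteenth notes: dotted quaver = 3; dotted semibreve = 24; crotchet = 4; dotted crotchet = 6; quaver = 2; dotted quaver = 3; dotted crotchet rest = 6; crotchet rest = 4; quaver = 2.
Adding: 3 + 24 + 4 + 6 + 2 + 3 + 6 + 4 + 2 = 54.
54 ÷ 24 = 2 complete bars with 6 left over.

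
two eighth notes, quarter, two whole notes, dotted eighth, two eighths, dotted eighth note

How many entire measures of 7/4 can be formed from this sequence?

1

One bar of 7/4 = 28 sixteenth notes.
In sixteenth notes: eighth note = 2; eighth note = 2; quarter = 4; whole note = 16; whole note = 16; dotted eighth = 3; eighth = 2; eighth = 2; dotted eighth note = 3.
Altogether 2 + 2 + 4 + 16 + 16 + 3 + 2 + 2 + 3 = 50.
50 ÷ 28 = 1 complete bar with 22 left over.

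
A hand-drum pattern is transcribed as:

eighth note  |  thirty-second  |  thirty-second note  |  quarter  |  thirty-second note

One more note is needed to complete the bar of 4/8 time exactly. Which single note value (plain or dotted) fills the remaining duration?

The bar of 4/8 = 16 thirty-second notes.
Working in thirty-second notes: eighth note = 4; thirty-second = 1; thirty-second note = 1; quarter = 8; thirty-second note = 1.
Adding: 4 + 1 + 1 + 8 + 1 = 15.
Remaining: 16 − 15 = 1 thirty-second note, which is a thirty-second note.

thirty-second note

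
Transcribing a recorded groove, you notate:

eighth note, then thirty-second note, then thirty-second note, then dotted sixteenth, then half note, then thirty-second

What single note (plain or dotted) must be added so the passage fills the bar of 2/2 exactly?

The bar of 2/2 = 32 thirty-second notes.
Each duration in thirty-second notes: eighth note = 4; thirty-second note = 1; thirty-second note = 1; dotted sixteenth = 3; half note = 16; thirty-second = 1.
Altogether 4 + 1 + 1 + 3 + 16 + 1 = 26.
Remaining: 32 − 26 = 6 thirty-second notes, which is a dotted eighth note.

dotted eighth note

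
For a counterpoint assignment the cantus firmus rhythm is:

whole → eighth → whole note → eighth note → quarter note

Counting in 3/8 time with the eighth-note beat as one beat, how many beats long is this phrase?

20

One eighth-note beat = 2 sixteenth notes.
Working in sixteenth notes: whole = 16; eighth = 2; whole note = 16; eighth note = 2; quarter note = 4.
Altogether 16 + 2 + 16 + 2 + 4 = 40.
40 ÷ 2 = 20 beats.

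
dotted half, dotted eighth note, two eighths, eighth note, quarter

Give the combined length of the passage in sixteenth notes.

25

In sixteenth notes: dotted half = 12; dotted eighth note = 3; eighth = 2; eighth = 2; eighth note = 2; quarter = 4.
Total: 12 + 3 + 2 + 2 + 2 + 4 = 25 sixteenth notes.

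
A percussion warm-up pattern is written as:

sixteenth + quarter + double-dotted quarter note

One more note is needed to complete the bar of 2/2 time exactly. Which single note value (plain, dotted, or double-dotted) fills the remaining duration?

quarter note

The bar of 2/2 = 16 sixteenth notes.
Working in sixteenth notes: sixteenth = 1; quarter = 4; double-dotted quarter note = 7.
Altogether 1 + 4 + 7 = 12.
Remaining: 16 − 12 = 4 sixteenth notes, which is a quarter note.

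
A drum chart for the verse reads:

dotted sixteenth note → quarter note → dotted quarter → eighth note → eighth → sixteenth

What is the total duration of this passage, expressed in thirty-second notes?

Working in thirty-second notes: dotted sixteenth note = 3; quarter note = 8; dotted quarter = 12; eighth note = 4; eighth = 4; sixteenth = 2.
Adding: 3 + 8 + 12 + 4 + 4 + 2 = 33 thirty-second notes.

33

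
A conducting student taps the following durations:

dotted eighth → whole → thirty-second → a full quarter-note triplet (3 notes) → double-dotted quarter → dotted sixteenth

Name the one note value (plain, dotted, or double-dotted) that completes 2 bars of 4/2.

double-dotted whole note

2 bars of 4/2 = 128 thirty-second notes.
Express everything in thirty-second notes: dotted eighth = 6; whole = 32; thirty-second = 1; a full quarter-note triplet (3 notes) (three triplet quarters span one half) = 16; double-dotted quarter = 14; dotted sixteenth = 3.
Adding: 6 + 32 + 1 + 16 + 14 + 3 = 72.
Remaining: 128 − 72 = 56 thirty-second notes, which is a double-dotted whole note.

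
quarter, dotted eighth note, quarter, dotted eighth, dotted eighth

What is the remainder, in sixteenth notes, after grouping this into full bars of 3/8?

5

One bar of 3/8 = 6 sixteenth notes.
Convert each value to sixteenth notes: quarter = 4; dotted eighth note = 3; quarter = 4; dotted eighth = 3; dotted eighth = 3.
Adding: 4 + 3 + 4 + 3 + 3 = 17.
17 ÷ 6 = 2 complete bars with 5 sixteenth notes remaining.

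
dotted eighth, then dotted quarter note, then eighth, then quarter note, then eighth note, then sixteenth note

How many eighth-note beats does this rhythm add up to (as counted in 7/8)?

9

One eighth-note beat = 2 sixteenth notes.
Convert each value to sixteenth notes: dotted eighth = 3; dotted quarter note = 6; eighth = 2; quarter note = 4; eighth note = 2; sixteenth note = 1.
Altogether 3 + 6 + 2 + 4 + 2 + 1 = 18.
18 ÷ 2 = 9 beats.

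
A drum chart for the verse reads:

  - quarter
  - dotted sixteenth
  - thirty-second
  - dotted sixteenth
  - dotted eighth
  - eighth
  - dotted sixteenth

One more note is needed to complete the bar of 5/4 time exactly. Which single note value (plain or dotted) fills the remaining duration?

The bar of 5/4 = 40 thirty-second notes.
In thirty-second notes: quarter = 8; dotted sixteenth = 3; thirty-second = 1; dotted sixteenth = 3; dotted eighth = 6; eighth = 4; dotted sixteenth = 3.
Adding: 8 + 3 + 1 + 3 + 6 + 4 + 3 = 28.
Remaining: 40 − 28 = 12 thirty-second notes, which is a dotted quarter note.

dotted quarter note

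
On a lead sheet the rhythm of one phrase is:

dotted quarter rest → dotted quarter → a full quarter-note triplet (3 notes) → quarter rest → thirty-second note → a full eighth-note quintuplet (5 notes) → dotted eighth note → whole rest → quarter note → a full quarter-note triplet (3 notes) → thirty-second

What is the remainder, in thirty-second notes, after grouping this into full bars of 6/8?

One bar of 6/8 = 24 thirty-second notes.
Express everything in thirty-second notes: dotted quarter rest = 12; dotted quarter = 12; a full quarter-note triplet (3 notes) (three triplet quarters span one half) = 16; quarter rest = 8; thirty-second note = 1; a full eighth-note quintuplet (5 notes) (five quintuplet eighths span one half) = 16; dotted eighth note = 6; whole rest = 32; quarter note = 8; a full quarter-note triplet (3 notes) (three triplet quarters span one half) = 16; thirty-second = 1.
Adding: 12 + 12 + 16 + 8 + 1 + 16 + 6 + 32 + 8 + 16 + 1 = 128.
128 ÷ 24 = 5 complete bars with 8 thirty-second notes remaining.

8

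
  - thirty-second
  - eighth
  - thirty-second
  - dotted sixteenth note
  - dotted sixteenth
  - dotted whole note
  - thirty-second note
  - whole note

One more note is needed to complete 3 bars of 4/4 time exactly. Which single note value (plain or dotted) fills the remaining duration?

3 bars of 4/4 = 96 thirty-second notes.
Each duration in thirty-second notes: thirty-second = 1; eighth = 4; thirty-second = 1; dotted sixteenth note = 3; dotted sixteenth = 3; dotted whole note = 48; thirty-second note = 1; whole note = 32.
Sum: 1 + 4 + 1 + 3 + 3 + 48 + 1 + 32 = 93.
Remaining: 96 − 93 = 3 thirty-second notes, which is a dotted sixteenth note.

dotted sixteenth note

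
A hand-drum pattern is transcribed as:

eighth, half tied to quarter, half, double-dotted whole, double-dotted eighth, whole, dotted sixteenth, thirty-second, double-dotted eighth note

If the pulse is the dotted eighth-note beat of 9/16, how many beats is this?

25

One dotted eighth-note beat = 6 thirty-second notes.
In thirty-second notes: eighth = 4; half tied to quarter (half + quarter) = 24; half = 16; double-dotted whole = 56; double-dotted eighth = 7; whole = 32; dotted sixteenth = 3; thirty-second = 1; double-dotted eighth note = 7.
Altogether 4 + 24 + 16 + 56 + 7 + 32 + 3 + 1 + 7 = 150.
150 ÷ 6 = 25 beats.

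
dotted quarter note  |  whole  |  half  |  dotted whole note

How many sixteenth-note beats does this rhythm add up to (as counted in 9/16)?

One sixteenth-note beat = 2 thirty-second notes.
Express everything in thirty-second notes: dotted quarter note = 12; whole = 32; half = 16; dotted whole note = 48.
Total: 12 + 32 + 16 + 48 = 108.
108 ÷ 2 = 54 beats.

54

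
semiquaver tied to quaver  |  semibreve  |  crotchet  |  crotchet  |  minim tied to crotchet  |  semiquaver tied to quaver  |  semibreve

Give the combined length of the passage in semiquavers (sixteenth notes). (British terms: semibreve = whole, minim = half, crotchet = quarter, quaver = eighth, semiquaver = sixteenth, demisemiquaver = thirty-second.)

Express everything in sixteenth notes: semiquaver tied to quaver (semiquaver + quaver) = 3; semibreve = 16; crotchet = 4; crotchet = 4; minim tied to crotchet (minim + crotchet) = 12; semiquaver tied to quaver (semiquaver + quaver) = 3; semibreve = 16.
Altogether 3 + 16 + 4 + 4 + 12 + 3 + 16 = 58 sixteenth notes.

58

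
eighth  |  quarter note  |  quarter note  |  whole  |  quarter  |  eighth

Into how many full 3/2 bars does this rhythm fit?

1

One bar of 3/2 = 12 eighth notes.
Working in eighth notes: eighth = 1; quarter note = 2; quarter note = 2; whole = 8; quarter = 2; eighth = 1.
Adding: 1 + 2 + 2 + 8 + 2 + 1 = 16.
16 ÷ 12 = 1 complete bar with 4 left over.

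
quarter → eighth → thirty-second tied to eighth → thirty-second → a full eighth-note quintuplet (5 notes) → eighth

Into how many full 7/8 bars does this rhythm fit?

1

One bar of 7/8 = 28 thirty-second notes.
Express everything in thirty-second notes: quarter = 8; eighth = 4; thirty-second tied to eighth (thirty-second + eighth) = 5; thirty-second = 1; a full eighth-note quintuplet (5 notes) (five quintuplet eighths span one half) = 16; eighth = 4.
Adding: 8 + 4 + 5 + 1 + 16 + 4 = 38.
38 ÷ 28 = 1 complete bar with 10 left over.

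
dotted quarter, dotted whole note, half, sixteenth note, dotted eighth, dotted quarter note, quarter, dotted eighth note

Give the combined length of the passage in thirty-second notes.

Express everything in thirty-second notes: dotted quarter = 12; dotted whole note = 48; half = 16; sixteenth note = 2; dotted eighth = 6; dotted quarter note = 12; quarter = 8; dotted eighth note = 6.
Adding: 12 + 48 + 16 + 2 + 6 + 12 + 8 + 6 = 110 thirty-second notes.

110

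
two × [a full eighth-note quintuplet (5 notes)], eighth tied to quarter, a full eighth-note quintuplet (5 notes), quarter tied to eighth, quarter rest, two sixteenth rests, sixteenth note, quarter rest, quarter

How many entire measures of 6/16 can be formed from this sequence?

8

One bar of 6/16 = 6 sixteenth notes.
Convert each value to sixteenth notes: a full eighth-note quintuplet (5 notes) (five quintuplet eighths span one half) = 8; a full eighth-note quintuplet (5 notes) (five quintuplet eighths span one half) = 8; eighth tied to quarter (eighth + quarter) = 6; a full eighth-note quintuplet (5 notes) (five quintuplet eighths span one half) = 8; quarter tied to eighth (quarter + eighth) = 6; quarter rest = 4; sixteenth rest = 1; sixteenth rest = 1; sixteenth note = 1; quarter rest = 4; quarter = 4.
Altogether 8 + 8 + 6 + 8 + 6 + 4 + 1 + 1 + 1 + 4 + 4 = 51.
51 ÷ 6 = 8 complete bars with 3 left over.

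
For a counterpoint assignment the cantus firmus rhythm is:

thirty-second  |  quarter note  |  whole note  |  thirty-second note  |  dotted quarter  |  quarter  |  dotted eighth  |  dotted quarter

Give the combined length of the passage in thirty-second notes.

80

Working in thirty-second notes: thirty-second = 1; quarter note = 8; whole note = 32; thirty-second note = 1; dotted quarter = 12; quarter = 8; dotted eighth = 6; dotted quarter = 12.
Total: 1 + 8 + 32 + 1 + 12 + 8 + 6 + 12 = 80 thirty-second notes.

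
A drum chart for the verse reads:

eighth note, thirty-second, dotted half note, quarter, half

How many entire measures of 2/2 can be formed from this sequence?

1

One bar of 2/2 = 32 thirty-second notes.
Working in thirty-second notes: eighth note = 4; thirty-second = 1; dotted half note = 24; quarter = 8; half = 16.
Total: 4 + 1 + 24 + 8 + 16 = 53.
53 ÷ 32 = 1 complete bar with 21 left over.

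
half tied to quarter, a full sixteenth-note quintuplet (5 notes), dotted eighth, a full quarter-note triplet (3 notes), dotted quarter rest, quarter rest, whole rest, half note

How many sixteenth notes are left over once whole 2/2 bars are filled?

One bar of 2/2 = 16 sixteenth notes.
In sixteenth notes: half tied to quarter (half + quarter) = 12; a full sixteenth-note quintuplet (5 notes) (five quintuplet sixteenths span one quarter) = 4; dotted eighth = 3; a full quarter-note triplet (3 notes) (three triplet quarters span one half) = 8; dotted quarter rest = 6; quarter rest = 4; whole rest = 16; half note = 8.
Adding: 12 + 4 + 3 + 8 + 6 + 4 + 16 + 8 = 61.
61 ÷ 16 = 3 complete bars with 13 sixteenth notes remaining.

13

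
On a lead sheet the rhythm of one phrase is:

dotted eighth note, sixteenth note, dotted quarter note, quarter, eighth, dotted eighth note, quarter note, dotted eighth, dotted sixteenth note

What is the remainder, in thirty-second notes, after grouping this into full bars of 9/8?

19

One bar of 9/8 = 36 thirty-second notes.
Each duration in thirty-second notes: dotted eighth note = 6; sixteenth note = 2; dotted quarter note = 12; quarter = 8; eighth = 4; dotted eighth note = 6; quarter note = 8; dotted eighth = 6; dotted sixteenth note = 3.
Adding: 6 + 2 + 12 + 8 + 4 + 6 + 8 + 6 + 3 = 55.
55 ÷ 36 = 1 complete bar with 19 thirty-second notes remaining.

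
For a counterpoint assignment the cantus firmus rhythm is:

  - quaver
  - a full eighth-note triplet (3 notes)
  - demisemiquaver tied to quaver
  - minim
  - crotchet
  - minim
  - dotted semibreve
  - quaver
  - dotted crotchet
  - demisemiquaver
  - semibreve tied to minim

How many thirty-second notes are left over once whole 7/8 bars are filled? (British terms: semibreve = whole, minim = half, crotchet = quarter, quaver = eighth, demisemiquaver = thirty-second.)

2

One bar of 7/8 = 28 thirty-second notes.
Working in thirty-second notes: quaver = 4; a full eighth-note triplet (3 notes) (three triplet eighths span one quarter) = 8; demisemiquaver tied to quaver (demisemiquaver + quaver) = 5; minim = 16; crotchet = 8; minim = 16; dotted semibreve = 48; quaver = 4; dotted crotchet = 12; demisemiquaver = 1; semibreve tied to minim (semibreve + minim) = 48.
Altogether 4 + 8 + 5 + 16 + 8 + 16 + 48 + 4 + 12 + 1 + 48 = 170.
170 ÷ 28 = 6 complete bars with 2 thirty-second notes remaining.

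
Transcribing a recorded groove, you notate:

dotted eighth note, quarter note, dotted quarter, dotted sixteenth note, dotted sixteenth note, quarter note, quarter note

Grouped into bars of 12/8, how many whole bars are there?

One bar of 12/8 = 48 thirty-second notes.
Each duration in thirty-second notes: dotted eighth note = 6; quarter note = 8; dotted quarter = 12; dotted sixteenth note = 3; dotted sixteenth note = 3; quarter note = 8; quarter note = 8.
Sum: 6 + 8 + 12 + 3 + 3 + 8 + 8 = 48.
48 ÷ 48 = 1 complete bar with 0 left over.

1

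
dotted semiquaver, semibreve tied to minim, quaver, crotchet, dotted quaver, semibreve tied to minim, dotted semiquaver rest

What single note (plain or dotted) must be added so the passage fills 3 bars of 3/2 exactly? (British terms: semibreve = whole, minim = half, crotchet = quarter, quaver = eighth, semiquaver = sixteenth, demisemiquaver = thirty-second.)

dotted half note

3 bars of 3/2 = 144 thirty-second notes.
In thirty-second notes: dotted semiquaver = 3; semibreve tied to minim (semibreve + minim) = 48; quaver = 4; crotchet = 8; dotted quaver = 6; semibreve tied to minim (semibreve + minim) = 48; dotted semiquaver rest = 3.
Altogether 3 + 48 + 4 + 8 + 6 + 48 + 3 = 120.
Remaining: 144 − 120 = 24 thirty-second notes, which is a dotted half note.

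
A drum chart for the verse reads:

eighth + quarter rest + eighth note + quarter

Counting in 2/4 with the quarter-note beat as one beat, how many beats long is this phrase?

One quarter-note beat = 2 eighth notes.
Express everything in eighth notes: eighth = 1; quarter rest = 2; eighth note = 1; quarter = 2.
Total: 1 + 2 + 1 + 2 = 6.
6 ÷ 2 = 3 beats.

3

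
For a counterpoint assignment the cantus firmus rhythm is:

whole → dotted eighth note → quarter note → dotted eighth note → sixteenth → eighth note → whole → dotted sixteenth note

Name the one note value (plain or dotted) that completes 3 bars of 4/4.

dotted sixteenth note

3 bars of 4/4 = 96 thirty-second notes.
In thirty-second notes: whole = 32; dotted eighth note = 6; quarter note = 8; dotted eighth note = 6; sixteenth = 2; eighth note = 4; whole = 32; dotted sixteenth note = 3.
Adding: 32 + 6 + 8 + 6 + 2 + 4 + 32 + 3 = 93.
Remaining: 96 − 93 = 3 thirty-second notes, which is a dotted sixteenth note.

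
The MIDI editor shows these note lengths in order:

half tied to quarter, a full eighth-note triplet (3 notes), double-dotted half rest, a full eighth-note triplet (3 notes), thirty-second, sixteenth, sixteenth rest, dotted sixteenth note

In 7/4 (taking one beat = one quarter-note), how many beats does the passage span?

One quarter-note beat = 8 thirty-second notes.
Working in thirty-second notes: half tied to quarter (half + quarter) = 24; a full eighth-note triplet (3 notes) (three triplet eighths span one quarter) = 8; double-dotted half rest = 28; a full eighth-note triplet (3 notes) (three triplet eighths span one quarter) = 8; thirty-second = 1; sixteenth = 2; sixteenth rest = 2; dotted sixteenth note = 3.
Altogether 24 + 8 + 28 + 8 + 1 + 2 + 2 + 3 = 76.
76 ÷ 8 = 9.5 beats.

9.5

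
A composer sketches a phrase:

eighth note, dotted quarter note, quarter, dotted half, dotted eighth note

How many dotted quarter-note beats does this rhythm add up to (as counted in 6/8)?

One dotted quarter-note beat = 6 sixteenth notes.
Working in sixteenth notes: eighth note = 2; dotted quarter note = 6; quarter = 4; dotted half = 12; dotted eighth note = 3.
Adding: 2 + 6 + 4 + 12 + 3 = 27.
27 ÷ 6 = 4.5 beats.

4.5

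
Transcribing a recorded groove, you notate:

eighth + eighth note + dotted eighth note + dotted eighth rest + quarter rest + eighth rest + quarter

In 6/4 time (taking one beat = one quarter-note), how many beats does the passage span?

One quarter-note beat = 4 sixteenth notes.
Express everything in sixteenth notes: eighth = 2; eighth note = 2; dotted eighth note = 3; dotted eighth rest = 3; quarter rest = 4; eighth rest = 2; quarter = 4.
Total: 2 + 2 + 3 + 3 + 4 + 2 + 4 = 20.
20 ÷ 4 = 5 beats.

5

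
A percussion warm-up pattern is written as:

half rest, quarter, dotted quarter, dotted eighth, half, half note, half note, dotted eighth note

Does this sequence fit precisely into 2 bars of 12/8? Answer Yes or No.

One bar of 12/8 = 24 sixteenth notes, so 2 bars = 48.
Convert each value to sixteenth notes: half rest = 8; quarter = 4; dotted quarter = 6; dotted eighth = 3; half = 8; half note = 8; half note = 8; dotted eighth note = 3.
Total: 8 + 4 + 6 + 3 + 8 + 8 + 8 + 3 = 48.
48 equals 48, so the answer is Yes.

Yes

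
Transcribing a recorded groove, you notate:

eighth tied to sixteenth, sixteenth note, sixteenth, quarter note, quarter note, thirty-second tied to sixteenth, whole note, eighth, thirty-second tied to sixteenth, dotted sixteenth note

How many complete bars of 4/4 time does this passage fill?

2

One bar of 4/4 = 32 thirty-second notes.
Working in thirty-second notes: eighth tied to sixteenth (eighth + sixteenth) = 6; sixteenth note = 2; sixteenth = 2; quarter note = 8; quarter note = 8; thirty-second tied to sixteenth (thirty-second + sixteenth) = 3; whole note = 32; eighth = 4; thirty-second tied to sixteenth (thirty-second + sixteenth) = 3; dotted sixteenth note = 3.
Adding: 6 + 2 + 2 + 8 + 8 + 3 + 32 + 4 + 3 + 3 = 71.
71 ÷ 32 = 2 complete bars with 7 left over.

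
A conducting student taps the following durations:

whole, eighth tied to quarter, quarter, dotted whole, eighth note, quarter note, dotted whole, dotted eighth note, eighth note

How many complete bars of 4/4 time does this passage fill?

5

One bar of 4/4 = 16 sixteenth notes.
Working in sixteenth notes: whole = 16; eighth tied to quarter (eighth + quarter) = 6; quarter = 4; dotted whole = 24; eighth note = 2; quarter note = 4; dotted whole = 24; dotted eighth note = 3; eighth note = 2.
Sum: 16 + 6 + 4 + 24 + 2 + 4 + 24 + 3 + 2 = 85.
85 ÷ 16 = 5 complete bars with 5 left over.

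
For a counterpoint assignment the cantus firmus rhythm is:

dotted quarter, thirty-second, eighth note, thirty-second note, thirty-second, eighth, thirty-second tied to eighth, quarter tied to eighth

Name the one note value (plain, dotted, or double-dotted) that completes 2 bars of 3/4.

2 bars of 3/4 = 48 thirty-second notes.
Express everything in thirty-second notes: dotted quarter = 12; thirty-second = 1; eighth note = 4; thirty-second note = 1; thirty-second = 1; eighth = 4; thirty-second tied to eighth (thirty-second + eighth) = 5; quarter tied to eighth (quarter + eighth) = 12.
Total: 12 + 1 + 4 + 1 + 1 + 4 + 5 + 12 = 40.
Remaining: 48 − 40 = 8 thirty-second notes, which is a quarter note.

quarter note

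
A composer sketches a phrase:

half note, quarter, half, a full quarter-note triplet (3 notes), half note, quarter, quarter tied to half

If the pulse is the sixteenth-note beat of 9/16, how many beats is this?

One sixteenth-note beat = 2 thirty-second notes.
Working in thirty-second notes: half note = 16; quarter = 8; half = 16; a full quarter-note triplet (3 notes) (three triplet quarters span one half) = 16; half note = 16; quarter = 8; quarter tied to half (quarter + half) = 24.
Altogether 16 + 8 + 16 + 16 + 16 + 8 + 24 = 104.
104 ÷ 2 = 52 beats.

52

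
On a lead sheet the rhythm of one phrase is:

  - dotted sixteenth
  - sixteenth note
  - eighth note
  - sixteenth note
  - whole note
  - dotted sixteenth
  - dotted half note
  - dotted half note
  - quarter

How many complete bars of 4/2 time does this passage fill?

One bar of 4/2 = 64 thirty-second notes.
Convert each value to thirty-second notes: dotted sixteenth = 3; sixteenth note = 2; eighth note = 4; sixteenth note = 2; whole note = 32; dotted sixteenth = 3; dotted half note = 24; dotted half note = 24; quarter = 8.
Total: 3 + 2 + 4 + 2 + 32 + 3 + 24 + 24 + 8 = 102.
102 ÷ 64 = 1 complete bar with 38 left over.

1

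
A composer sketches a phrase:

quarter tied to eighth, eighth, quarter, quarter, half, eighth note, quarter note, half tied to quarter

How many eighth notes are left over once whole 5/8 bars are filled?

1

One bar of 5/8 = 5 eighth notes.
Working in eighth notes: quarter tied to eighth (quarter + eighth) = 3; eighth = 1; quarter = 2; quarter = 2; half = 4; eighth note = 1; quarter note = 2; half tied to quarter (half + quarter) = 6.
Sum: 3 + 1 + 2 + 2 + 4 + 1 + 2 + 6 = 21.
21 ÷ 5 = 4 complete bars with 1 eighth note remaining.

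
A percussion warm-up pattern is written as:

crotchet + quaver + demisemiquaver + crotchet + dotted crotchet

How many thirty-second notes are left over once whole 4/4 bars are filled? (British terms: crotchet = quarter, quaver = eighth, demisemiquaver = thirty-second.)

1

One bar of 4/4 = 32 thirty-second notes.
Express everything in thirty-second notes: crotchet = 8; quaver = 4; demisemiquaver = 1; crotchet = 8; dotted crotchet = 12.
Adding: 8 + 4 + 1 + 8 + 12 = 33.
33 ÷ 32 = 1 complete bar with 1 thirty-second note remaining.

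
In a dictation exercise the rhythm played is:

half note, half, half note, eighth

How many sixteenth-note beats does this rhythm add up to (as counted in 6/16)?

26

One sixteenth-note beat = 2 thirty-second notes.
In thirty-second notes: half note = 16; half = 16; half note = 16; eighth = 4.
Adding: 16 + 16 + 16 + 4 = 52.
52 ÷ 2 = 26 beats.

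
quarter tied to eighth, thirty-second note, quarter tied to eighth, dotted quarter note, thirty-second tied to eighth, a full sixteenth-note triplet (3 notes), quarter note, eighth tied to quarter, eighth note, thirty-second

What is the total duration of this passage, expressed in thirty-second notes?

71

Working in thirty-second notes: quarter tied to eighth (quarter + eighth) = 12; thirty-second note = 1; quarter tied to eighth (quarter + eighth) = 12; dotted quarter note = 12; thirty-second tied to eighth (thirty-second + eighth) = 5; a full sixteenth-note triplet (3 notes) (three triplet sixteenths span one eighth) = 4; quarter note = 8; eighth tied to quarter (eighth + quarter) = 12; eighth note = 4; thirty-second = 1.
Altogether 12 + 1 + 12 + 12 + 5 + 4 + 8 + 12 + 4 + 1 = 71 thirty-second notes.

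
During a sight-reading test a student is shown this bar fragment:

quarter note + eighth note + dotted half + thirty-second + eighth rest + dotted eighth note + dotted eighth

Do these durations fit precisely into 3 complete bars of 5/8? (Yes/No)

One bar of 5/8 = 20 thirty-second notes, so 3 bars = 60.
Working in thirty-second notes: quarter note = 8; eighth note = 4; dotted half = 24; thirty-second = 1; eighth rest = 4; dotted eighth note = 6; dotted eighth = 6.
Sum: 8 + 4 + 24 + 1 + 4 + 6 + 6 = 53.
53 falls short of 60, so the answer is No.

No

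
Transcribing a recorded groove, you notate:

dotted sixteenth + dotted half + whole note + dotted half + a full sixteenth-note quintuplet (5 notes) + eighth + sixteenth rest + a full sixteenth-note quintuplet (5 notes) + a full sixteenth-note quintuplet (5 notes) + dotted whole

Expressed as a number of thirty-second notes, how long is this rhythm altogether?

161

Express everything in thirty-second notes: dotted sixteenth = 3; dotted half = 24; whole note = 32; dotted half = 24; a full sixteenth-note quintuplet (5 notes) (five quintuplet sixteenths span one quarter) = 8; eighth = 4; sixteenth rest = 2; a full sixteenth-note quintuplet (5 notes) (five quintuplet sixteenths span one quarter) = 8; a full sixteenth-note quintuplet (5 notes) (five quintuplet sixteenths span one quarter) = 8; dotted whole = 48.
Altogether 3 + 24 + 32 + 24 + 8 + 4 + 2 + 8 + 8 + 48 = 161 thirty-second notes.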